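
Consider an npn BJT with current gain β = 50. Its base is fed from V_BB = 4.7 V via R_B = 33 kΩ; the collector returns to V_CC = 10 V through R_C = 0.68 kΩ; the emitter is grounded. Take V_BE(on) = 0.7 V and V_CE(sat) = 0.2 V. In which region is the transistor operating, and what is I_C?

active; I_C ≈ 6.1 mA

Assume active. Base-emitter loop: I_B = (V_BB − V_BE)/R_B = (4.7 − 0.7)/33 = 0.121 mA.
I_C = β·I_B = 50×0.121 = 6.06 mA.
V_CE = V_CC − I_C·R_C = 10 − 6.06×0.68 = 5.88 V > V_CE(sat), so the active-region assumption holds.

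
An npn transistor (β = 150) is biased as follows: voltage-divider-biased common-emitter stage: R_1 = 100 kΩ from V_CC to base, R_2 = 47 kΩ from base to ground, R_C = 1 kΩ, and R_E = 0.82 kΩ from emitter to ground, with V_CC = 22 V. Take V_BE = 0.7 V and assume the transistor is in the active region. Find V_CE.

Thevenize the base divider: V_Th = V_CC·R_2/(R_1+R_2) = 22×47/147 = 7.03 V, R_Th = R_1‖R_2 = 32 kΩ.
Base-emitter loop: V_Th = I_B·R_Th + V_BE + (β+1)I_B·R_E, so I_B = (7.03 − 0.7) / (32 + 151×0.82) = 0.0407 mA.
I_C = β·I_B = 150×0.0407 = 6.1 mA, and I_E = (β+1)I_B = 6.14 mA.
V_CE = V_CC − I_C·R_C − I_E·R_E = 22 − 6.1×1 − 6.14×0.82 = 10.9 V.
V_CE = 10.9 V > 0.2 V confirms active-region operation.

V_CE ≈ 11 V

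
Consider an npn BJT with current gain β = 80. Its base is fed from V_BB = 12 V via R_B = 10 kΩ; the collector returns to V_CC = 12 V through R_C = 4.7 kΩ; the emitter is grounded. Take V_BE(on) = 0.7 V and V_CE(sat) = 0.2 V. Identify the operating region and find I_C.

Assume active: I_B = (12 − 0.7)/10 = 1.13 mA, giving I_C = β·I_B = 90.4 mA.
But then V_CE = 12 − 90.4×4.7 = -413 V < V_CE(sat) = 0.2 V — impossible in the active region.
So the transistor is saturated. With V_CE = 0.2 V, I_C = (V_CC − 0.2)/R_C = 11.8/4.7 = 2.51 mA.
Check: β·I_B = 90.4 mA > I_C = 2.51 mA, confirming saturation.

saturation; I_C ≈ 2.5 mA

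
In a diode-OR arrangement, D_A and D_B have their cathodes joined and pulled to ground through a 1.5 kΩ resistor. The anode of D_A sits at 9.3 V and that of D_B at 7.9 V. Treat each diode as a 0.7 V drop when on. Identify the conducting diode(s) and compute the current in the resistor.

Only D_A conducts; I_R ≈ 5.7 mA

Assume both conduct. Then node N would need to be at both 9.3−0.7 = 8.6 V and 7.9−0.7 = 7.2 V, which is impossible.
Assume only D_A conducts: V_N = 9.3 − 0.7 = 8.6 V, so I_R = 8.6/1.5 = 5.73 mA.
Check D_B: its anode-to-cathode voltage is 7.9 − 8.6 = -0.7 V < 0.7 V, so it is off. The assumption is consistent.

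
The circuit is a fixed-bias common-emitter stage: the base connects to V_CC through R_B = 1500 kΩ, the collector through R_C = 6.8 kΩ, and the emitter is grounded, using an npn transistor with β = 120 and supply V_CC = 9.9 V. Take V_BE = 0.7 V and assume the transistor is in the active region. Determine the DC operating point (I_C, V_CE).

I_C ≈ 0.74 mA, V_CE ≈ 4.9 V

Base loop: V_CC = I_B·R_B + V_BE, so I_B = (9.9 − 0.7)/1500 kΩ = 0.00613 mA.
In the active region I_C = β·I_B = 120 × 0.00613 = 0.736 mA.
Collector loop: V_CE = V_CC − I_C·R_C = 9.9 − 0.736×6.8 = 4.9 V.
Since V_CE = 4.9 V > V_CE(sat) ≈ 0.2 V, the transistor is in the active region as assumed.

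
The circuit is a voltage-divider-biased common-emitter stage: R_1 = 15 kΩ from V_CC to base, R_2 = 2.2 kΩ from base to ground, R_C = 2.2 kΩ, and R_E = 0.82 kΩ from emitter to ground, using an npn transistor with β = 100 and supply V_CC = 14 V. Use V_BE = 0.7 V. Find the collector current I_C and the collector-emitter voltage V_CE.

I_C ≈ 1.3 mA, V_CE ≈ 10 V

Thevenize the base divider: V_Th = V_CC·R_2/(R_1+R_2) = 14×2.2/17.2 = 1.79 V, R_Th = R_1‖R_2 = 1.92 kΩ.
Base-emitter loop: V_Th = I_B·R_Th + V_BE + (β+1)I_B·R_E, so I_B = (1.79 − 0.7) / (1.92 + 101×0.82) = 0.0129 mA.
I_C = β·I_B = 100×0.0129 = 1.29 mA, and I_E = (β+1)I_B = 1.3 mA.
V_CE = V_CC − I_C·R_C − I_E·R_E = 14 − 1.29×2.2 − 1.3×0.82 = 10.1 V.
V_CE = 10.1 V > 0.2 V confirms active-region operation.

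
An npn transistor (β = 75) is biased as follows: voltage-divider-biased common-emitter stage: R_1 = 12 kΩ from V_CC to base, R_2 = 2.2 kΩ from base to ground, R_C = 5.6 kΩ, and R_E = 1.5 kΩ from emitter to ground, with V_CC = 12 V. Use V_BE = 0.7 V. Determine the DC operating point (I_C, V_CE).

Thevenize the base divider: V_Th = V_CC·R_2/(R_1+R_2) = 12×2.2/14.2 = 1.86 V, R_Th = R_1‖R_2 = 1.86 kΩ.
Base-emitter loop: V_Th = I_B·R_Th + V_BE + (β+1)I_B·R_E, so I_B = (1.86 − 0.7) / (1.86 + 76×1.5) = 0.01 mA.
I_C = β·I_B = 75×0.01 = 0.75 mA, and I_E = (β+1)I_B = 0.76 mA.
V_CE = V_CC − I_C·R_C − I_E·R_E = 12 − 0.75×5.6 − 0.76×1.5 = 6.66 V.
V_CE = 6.66 V > 0.2 V confirms active-region operation.

I_C ≈ 0.75 mA, V_CE ≈ 6.7 V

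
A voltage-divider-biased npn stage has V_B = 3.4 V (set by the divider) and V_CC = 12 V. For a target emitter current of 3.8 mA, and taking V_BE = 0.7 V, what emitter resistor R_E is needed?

R_E ≈ 0.71 kΩ

V_E = V_B − V_BE = 3.4 − 0.7 = 2.7 V.
R_E = V_E / I_E = 2.7 / 3.8 = 0.711 kΩ.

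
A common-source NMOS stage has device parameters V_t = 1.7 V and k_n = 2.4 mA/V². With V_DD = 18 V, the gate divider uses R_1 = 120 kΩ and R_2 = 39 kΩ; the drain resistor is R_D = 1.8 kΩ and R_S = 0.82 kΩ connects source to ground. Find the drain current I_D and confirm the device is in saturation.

V_G = V_DD·R_2/(R_1+R_2) = 18×39/159 = 4.42 V.
Assume saturation: I_D = (k_n/2)(V_GS − V_t)² with V_GS = V_G − I_D·R_S = 4.42 − 0.82·I_D.
Substituting gives 0.807·I_D² − 6.34·I_D + 8.85 = 0, with roots I_D = 1.81 or 6.05 mA.
The root I_D = 6.05 mA gives V_GS = -0.545 V ≤ V_t, so take I_D = 1.81 mA.
Then V_GS = 2.93 V and V_DS = V_DD − I_D(R_D+R_S) = 18 − 1.81×2.62 = 13.3 V.
Saturation requires V_DS ≥ V_GS − V_t = 1.23 V; 13.3 ≥ 1.23 ✓.

I_D ≈ 1.8 mA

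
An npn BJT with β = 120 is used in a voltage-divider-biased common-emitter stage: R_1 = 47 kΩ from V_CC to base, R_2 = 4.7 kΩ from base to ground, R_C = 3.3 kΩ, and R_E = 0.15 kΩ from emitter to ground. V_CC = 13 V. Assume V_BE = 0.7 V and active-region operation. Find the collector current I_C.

I_C ≈ 2.6 mA

Thevenize the base divider: V_Th = V_CC·R_2/(R_1+R_2) = 13×4.7/51.7 = 1.18 V, R_Th = R_1‖R_2 = 4.27 kΩ.
Base-emitter loop: V_Th = I_B·R_Th + V_BE + (β+1)I_B·R_E, so I_B = (1.18 − 0.7) / (4.27 + 121×0.15) = 0.0215 mA.
I_C = β·I_B = 120×0.0215 = 2.58 mA, and I_E = (β+1)I_B = 2.6 mA.
V_CE = V_CC − I_C·R_C − I_E·R_E = 13 − 2.58×3.3 − 2.6×0.15 = 4.1 V.
V_CE = 4.1 V > 0.2 V confirms active-region operation.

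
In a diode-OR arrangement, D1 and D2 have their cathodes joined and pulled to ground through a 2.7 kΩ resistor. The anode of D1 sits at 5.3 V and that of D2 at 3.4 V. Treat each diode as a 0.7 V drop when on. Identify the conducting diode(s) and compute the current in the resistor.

Only D1 conducts; I_R ≈ 1.7 mA

Assume both conduct. Then node N would need to be at both 5.3−0.7 = 4.6 V and 3.4−0.7 = 2.7 V, which is impossible.
Assume only D1 conducts: V_N = 5.3 − 0.7 = 4.6 V, so I_R = 4.6/2.7 = 1.7 mA.
Check D2: its anode-to-cathode voltage is 3.4 − 4.6 = -1.2 V < 0.7 V, so it is off. The assumption is consistent.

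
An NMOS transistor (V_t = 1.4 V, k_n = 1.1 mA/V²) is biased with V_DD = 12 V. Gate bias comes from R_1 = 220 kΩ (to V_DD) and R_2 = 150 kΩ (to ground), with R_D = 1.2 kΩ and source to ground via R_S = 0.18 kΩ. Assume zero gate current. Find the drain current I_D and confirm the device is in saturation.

V_G = V_DD·R_2/(R_1+R_2) = 12×150/370 = 4.86 V.
Assume saturation: I_D = (k_n/2)(V_GS − V_t)² with V_GS = V_G − I_D·R_S = 4.86 − 0.18·I_D.
Substituting gives 0.0178·I_D² − 1.69·I_D + 6.6 = 0, with roots I_D = 4.09 or 90.5 mA.
The root I_D = 90.5 mA gives V_GS = -11.4 V ≤ V_t, so take I_D = 4.09 mA.
Then V_GS = 4.13 V and V_DS = V_DD − I_D(R_D+R_S) = 12 − 4.09×1.38 = 6.35 V.
Saturation requires V_DS ≥ V_GS − V_t = 2.73 V; 6.35 ≥ 2.73 ✓.

I_D ≈ 4.1 mA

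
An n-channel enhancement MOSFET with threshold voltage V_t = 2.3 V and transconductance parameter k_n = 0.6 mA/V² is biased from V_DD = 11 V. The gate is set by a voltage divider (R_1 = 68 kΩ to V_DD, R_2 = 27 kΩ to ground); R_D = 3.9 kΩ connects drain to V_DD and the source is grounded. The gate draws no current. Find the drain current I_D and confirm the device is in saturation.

I_D ≈ 0.2 mA

V_G = V_DD·R_2/(R_1+R_2) = 11×27/95 = 3.13 V. With the source grounded, V_GS = V_G = 3.13 V.
Assume saturation: I_D = (k_n/2)(V_GS − V_t)² = (0.6/2)×(3.13 − 2.3)² = 0.3×0.826² = 0.205 mA.
V_DS = V_DD − I_D·R_D = 11 − 0.205×3.9 = 10.2 V.
Saturation requires V_DS ≥ V_GS − V_t = 0.826 V; 10.2 ≥ 0.826 ✓.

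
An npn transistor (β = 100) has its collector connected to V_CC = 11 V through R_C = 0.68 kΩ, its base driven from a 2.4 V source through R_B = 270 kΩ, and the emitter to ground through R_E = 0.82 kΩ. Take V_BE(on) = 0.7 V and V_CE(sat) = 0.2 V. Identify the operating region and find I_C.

Assume active. Base-emitter loop: I_B = (V_BB − V_BE)/(R_B + (β+1)R_E) = (2.4 − 0.7)/(270 + 101×0.82) = 0.00482 mA.
I_C = β·I_B = 100×0.00482 = 0.482 mA.
V_CE = V_CC − I_C·R_C − I_E·R_E = 11 − 0.482×0.68 − 0.487×0.82 = 10.3 V > V_CE(sat), so the active-region assumption holds.

active; I_C ≈ 0.48 mA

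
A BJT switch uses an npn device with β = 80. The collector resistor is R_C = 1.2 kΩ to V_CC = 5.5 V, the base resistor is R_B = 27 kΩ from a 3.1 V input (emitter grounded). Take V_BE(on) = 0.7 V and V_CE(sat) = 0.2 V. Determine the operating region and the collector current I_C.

saturation; I_C ≈ 4.4 mA

Assume active: I_B = (3.1 − 0.7)/27 = 0.0889 mA, giving I_C = β·I_B = 7.11 mA.
But then V_CE = 5.5 − 7.11×1.2 = -3.03 V < V_CE(sat) = 0.2 V — impossible in the active region.
So the transistor is saturated. With V_CE = 0.2 V, I_C = (V_CC − 0.2)/R_C = 5.3/1.2 = 4.42 mA.
Check: β·I_B = 7.11 mA > I_C = 4.42 mA, confirming saturation.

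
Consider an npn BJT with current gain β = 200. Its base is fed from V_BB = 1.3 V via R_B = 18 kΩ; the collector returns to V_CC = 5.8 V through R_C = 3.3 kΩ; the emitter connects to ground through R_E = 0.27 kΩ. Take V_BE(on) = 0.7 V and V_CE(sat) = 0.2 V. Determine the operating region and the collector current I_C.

Assume active: I_B = (1.3 − 0.7)/(18 + 201×0.27) = 0.0083 mA, I_C = β·I_B = 1.66 mA.
Then V_CE = 5.8 − 1.66×3.3 − 1.67×0.27 = -0.13 V < 0.2 V — the active assumption fails.
Re-solve with V_CE = 0.2 V. KCL at the emitter: V_E/R_E = (V_BB−0.7−V_E)/R_B + (V_CC−0.2−V_E)/R_C, giving V_E = 0.426 V.
I_C = (V_CC − 0.2 − V_E)/R_C = (5.6 − 0.426)/3.3 = 1.57 mA.
Check: I_B = (0.6 − 0.426)/18 = 0.00967 mA, and β·I_B = 1.93 mA > I_C, confirming saturation.

saturation; I_C ≈ 1.6 mA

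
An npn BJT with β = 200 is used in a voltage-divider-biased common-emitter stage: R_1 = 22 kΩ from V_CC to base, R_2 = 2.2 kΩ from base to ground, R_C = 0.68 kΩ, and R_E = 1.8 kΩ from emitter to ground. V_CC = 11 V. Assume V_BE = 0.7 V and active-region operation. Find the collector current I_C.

I_C ≈ 0.16 mA

Thevenize the base divider: V_Th = V_CC·R_2/(R_1+R_2) = 11×2.2/24.2 = 1 V, R_Th = R_1‖R_2 = 2 kΩ.
Base-emitter loop: V_Th = I_B·R_Th + V_BE + (β+1)I_B·R_E, so I_B = (1 − 0.7) / (2 + 201×1.8) = 0.000825 mA.
I_C = β·I_B = 200×0.000825 = 0.165 mA, and I_E = (β+1)I_B = 0.166 mA.
V_CE = V_CC − I_C·R_C − I_E·R_E = 11 − 0.165×0.68 − 0.166×1.8 = 10.6 V.
V_CE = 10.6 V > 0.2 V confirms active-region operation.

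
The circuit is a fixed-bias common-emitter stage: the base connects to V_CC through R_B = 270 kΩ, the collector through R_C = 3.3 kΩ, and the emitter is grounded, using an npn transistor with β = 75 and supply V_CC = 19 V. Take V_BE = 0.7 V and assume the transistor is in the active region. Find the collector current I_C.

Base loop: V_CC = I_B·R_B + V_BE, so I_B = (19 − 0.7)/270 kΩ = 0.0678 mA.
In the active region I_C = β·I_B = 75 × 0.0678 = 5.08 mA.
Collector loop: V_CE = V_CC − I_C·R_C = 19 − 5.08×3.3 = 2.22 V.
Since V_CE = 2.22 V > V_CE(sat) ≈ 0.2 V, the transistor is in the active region as assumed.

I_C ≈ 5.1 mA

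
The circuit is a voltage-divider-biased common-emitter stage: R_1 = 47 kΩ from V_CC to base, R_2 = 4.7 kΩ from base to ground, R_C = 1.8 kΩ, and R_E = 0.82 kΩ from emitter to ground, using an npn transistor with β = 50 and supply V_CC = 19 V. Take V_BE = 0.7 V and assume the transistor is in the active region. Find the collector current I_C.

Thevenize the base divider: V_Th = V_CC·R_2/(R_1+R_2) = 19×4.7/51.7 = 1.73 V, R_Th = R_1‖R_2 = 4.27 kΩ.
Base-emitter loop: V_Th = I_B·R_Th + V_BE + (β+1)I_B·R_E, so I_B = (1.73 − 0.7) / (4.27 + 51×0.82) = 0.0223 mA.
I_C = β·I_B = 50×0.0223 = 1.11 mA, and I_E = (β+1)I_B = 1.14 mA.
V_CE = V_CC − I_C·R_C − I_E·R_E = 19 − 1.11×1.8 − 1.14×0.82 = 16.1 V.
V_CE = 16.1 V > 0.2 V confirms active-region operation.

I_C ≈ 1.1 mA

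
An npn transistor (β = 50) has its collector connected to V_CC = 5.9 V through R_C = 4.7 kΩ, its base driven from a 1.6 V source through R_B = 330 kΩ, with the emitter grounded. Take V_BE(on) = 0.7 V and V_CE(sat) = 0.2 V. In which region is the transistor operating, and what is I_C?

active; I_C ≈ 0.14 mA

Assume active. Base-emitter loop: I_B = (V_BB − V_BE)/R_B = (1.6 − 0.7)/330 = 0.00273 mA.
I_C = β·I_B = 50×0.00273 = 0.136 mA.
V_CE = V_CC − I_C·R_C = 5.9 − 0.136×4.7 = 5.26 V > V_CE(sat), so the active-region assumption holds.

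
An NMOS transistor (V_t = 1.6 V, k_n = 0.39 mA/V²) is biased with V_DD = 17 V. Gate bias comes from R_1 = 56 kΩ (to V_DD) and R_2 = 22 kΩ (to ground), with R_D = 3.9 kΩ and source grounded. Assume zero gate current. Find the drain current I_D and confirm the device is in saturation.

V_G = V_DD·R_2/(R_1+R_2) = 17×22/78 = 4.79 V. With the source grounded, V_GS = V_G = 4.79 V.
Assume saturation: I_D = (k_n/2)(V_GS − V_t)² = (0.39/2)×(4.79 − 1.6)² = 0.195×3.19² = 1.99 mA.
V_DS = V_DD − I_D·R_D = 17 − 1.99×3.9 = 9.24 V.
Saturation requires V_DS ≥ V_GS − V_t = 3.19 V; 9.24 ≥ 3.19 ✓.

I_D ≈ 2 mA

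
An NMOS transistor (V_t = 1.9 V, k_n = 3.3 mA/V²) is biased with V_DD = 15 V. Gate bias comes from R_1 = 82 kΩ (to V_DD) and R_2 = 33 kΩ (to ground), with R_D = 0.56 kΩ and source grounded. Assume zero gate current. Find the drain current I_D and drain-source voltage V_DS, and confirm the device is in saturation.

V_G = V_DD·R_2/(R_1+R_2) = 15×33/115 = 4.3 V. With the source grounded, V_GS = V_G = 4.3 V.
Assume saturation: I_D = (k_n/2)(V_GS − V_t)² = (3.3/2)×(4.3 − 1.9)² = 1.65×2.4² = 9.54 mA.
V_DS = V_DD − I_D·R_D = 15 − 9.54×0.56 = 9.66 V.
Saturation requires V_DS ≥ V_GS − V_t = 2.4 V; 9.66 ≥ 2.4 ✓.

I_D ≈ 9.5 mA, V_DS ≈ 9.7 V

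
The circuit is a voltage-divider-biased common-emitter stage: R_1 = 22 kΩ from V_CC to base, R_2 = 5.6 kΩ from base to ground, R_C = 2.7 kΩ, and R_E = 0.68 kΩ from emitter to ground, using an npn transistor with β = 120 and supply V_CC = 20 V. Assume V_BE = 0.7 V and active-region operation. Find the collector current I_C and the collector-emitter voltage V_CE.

Thevenize the base divider: V_Th = V_CC·R_2/(R_1+R_2) = 20×5.6/27.6 = 4.06 V, R_Th = R_1‖R_2 = 4.46 kΩ.
Base-emitter loop: V_Th = I_B·R_Th + V_BE + (β+1)I_B·R_E, so I_B = (4.06 − 0.7) / (4.46 + 121×0.68) = 0.0387 mA.
I_C = β·I_B = 120×0.0387 = 4.65 mA, and I_E = (β+1)I_B = 4.68 mA.
V_CE = V_CC − I_C·R_C − I_E·R_E = 20 − 4.65×2.7 − 4.68×0.68 = 4.27 V.
V_CE = 4.27 V > 0.2 V confirms active-region operation.

I_C ≈ 4.6 mA, V_CE ≈ 4.3 V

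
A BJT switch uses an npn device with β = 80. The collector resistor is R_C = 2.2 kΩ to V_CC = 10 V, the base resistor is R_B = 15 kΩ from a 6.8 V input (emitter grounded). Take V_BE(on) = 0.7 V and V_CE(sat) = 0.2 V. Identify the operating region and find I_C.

saturation; I_C ≈ 4.5 mA

Assume active: I_B = (6.8 − 0.7)/15 = 0.407 mA, giving I_C = β·I_B = 32.5 mA.
But then V_CE = 10 − 32.5×2.2 = -61.6 V < V_CE(sat) = 0.2 V — impossible in the active region.
So the transistor is saturated. With V_CE = 0.2 V, I_C = (V_CC − 0.2)/R_C = 9.8/2.2 = 4.45 mA.
Check: β·I_B = 32.5 mA > I_C = 4.45 mA, confirming saturation.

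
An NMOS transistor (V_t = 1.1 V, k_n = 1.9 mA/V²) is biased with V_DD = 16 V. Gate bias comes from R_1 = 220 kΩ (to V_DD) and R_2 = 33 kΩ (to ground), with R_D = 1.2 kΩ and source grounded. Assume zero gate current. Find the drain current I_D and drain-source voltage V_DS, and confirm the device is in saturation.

V_G = V_DD·R_2/(R_1+R_2) = 16×33/253 = 2.09 V. With the source grounded, V_GS = V_G = 2.09 V.
Assume saturation: I_D = (k_n/2)(V_GS − V_t)² = (1.9/2)×(2.09 − 1.1)² = 0.95×0.987² = 0.925 mA.
V_DS = V_DD − I_D·R_D = 16 − 0.925×1.2 = 14.9 V.
Saturation requires V_DS ≥ V_GS − V_t = 0.987 V; 14.9 ≥ 0.987 ✓.

I_D ≈ 0.93 mA, V_DS ≈ 15 V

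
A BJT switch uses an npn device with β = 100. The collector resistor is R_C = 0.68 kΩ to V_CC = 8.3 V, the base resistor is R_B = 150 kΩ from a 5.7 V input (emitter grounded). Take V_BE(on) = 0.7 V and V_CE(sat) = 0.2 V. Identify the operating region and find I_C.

Assume active. Base-emitter loop: I_B = (V_BB − V_BE)/R_B = (5.7 − 0.7)/150 = 0.0333 mA.
I_C = β·I_B = 100×0.0333 = 3.33 mA.
V_CE = V_CC − I_C·R_C = 8.3 − 3.33×0.68 = 6.03 V > V_CE(sat), so the active-region assumption holds.

active; I_C ≈ 3.3 mA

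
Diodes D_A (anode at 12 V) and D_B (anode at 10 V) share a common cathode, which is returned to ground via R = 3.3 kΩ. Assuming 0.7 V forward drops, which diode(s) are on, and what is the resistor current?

Only D_A conducts; I_R ≈ 3.4 mA

Assume both conduct. Then node N would need to be at both 12−0.7 = 11.3 V and 10−0.7 = 9.3 V, which is impossible.
Assume only D_A conducts: V_N = 12 − 0.7 = 11.3 V, so I_R = 11.3/3.3 = 3.42 mA.
Check D_B: its anode-to-cathode voltage is 10 − 11.3 = -1.3 V < 0.7 V, so it is off. The assumption is consistent.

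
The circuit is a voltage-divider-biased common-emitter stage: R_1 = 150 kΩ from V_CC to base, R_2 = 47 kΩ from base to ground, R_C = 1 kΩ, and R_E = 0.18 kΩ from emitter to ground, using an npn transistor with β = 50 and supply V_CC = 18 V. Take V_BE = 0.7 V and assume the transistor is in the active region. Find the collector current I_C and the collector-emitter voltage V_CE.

I_C ≈ 4 mA, V_CE ≈ 13 V

Thevenize the base divider: V_Th = V_CC·R_2/(R_1+R_2) = 18×47/197 = 4.29 V, R_Th = R_1‖R_2 = 35.8 kΩ.
Base-emitter loop: V_Th = I_B·R_Th + V_BE + (β+1)I_B·R_E, so I_B = (4.29 − 0.7) / (35.8 + 51×0.18) = 0.0799 mA.
I_C = β·I_B = 50×0.0799 = 4 mA, and I_E = (β+1)I_B = 4.08 mA.
V_CE = V_CC − I_C·R_C − I_E·R_E = 18 − 4×1 − 4.08×0.18 = 13.3 V.
V_CE = 13.3 V > 0.2 V confirms active-region operation.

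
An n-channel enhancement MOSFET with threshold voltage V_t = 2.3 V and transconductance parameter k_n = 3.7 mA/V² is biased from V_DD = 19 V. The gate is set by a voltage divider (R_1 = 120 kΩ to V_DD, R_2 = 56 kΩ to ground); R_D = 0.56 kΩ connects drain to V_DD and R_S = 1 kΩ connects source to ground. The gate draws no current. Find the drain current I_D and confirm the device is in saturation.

I_D ≈ 2.6 mA

V_G = V_DD·R_2/(R_1+R_2) = 19×56/176 = 6.05 V.
Assume saturation: I_D = (k_n/2)(V_GS − V_t)² with V_GS = V_G − I_D·R_S = 6.05 − 1·I_D.
Substituting gives 1.85·I_D² − 14.9·I_D + 26 = 0, with roots I_D = 2.57 or 5.46 mA.
The root I_D = 5.46 mA gives V_GS = 0.581 V ≤ V_t, so take I_D = 2.57 mA.
Then V_GS = 3.48 V and V_DS = V_DD − I_D(R_D+R_S) = 19 − 2.57×1.56 = 15 V.
Saturation requires V_DS ≥ V_GS − V_t = 1.18 V; 15 ≥ 1.18 ✓.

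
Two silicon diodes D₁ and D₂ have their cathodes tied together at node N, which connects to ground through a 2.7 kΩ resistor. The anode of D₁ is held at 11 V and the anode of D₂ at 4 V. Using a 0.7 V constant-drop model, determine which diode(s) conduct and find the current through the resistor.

Only D₁ conducts; I_R ≈ 3.8 mA

Assume both conduct. Then node N would need to be at both 11−0.7 = 10.3 V and 4−0.7 = 3.3 V, which is impossible.
Assume only D₁ conducts: V_N = 11 − 0.7 = 10.3 V, so I_R = 10.3/2.7 = 3.81 mA.
Check D₂: its anode-to-cathode voltage is 4 − 10.3 = -6.3 V < 0.7 V, so it is off. The assumption is consistent.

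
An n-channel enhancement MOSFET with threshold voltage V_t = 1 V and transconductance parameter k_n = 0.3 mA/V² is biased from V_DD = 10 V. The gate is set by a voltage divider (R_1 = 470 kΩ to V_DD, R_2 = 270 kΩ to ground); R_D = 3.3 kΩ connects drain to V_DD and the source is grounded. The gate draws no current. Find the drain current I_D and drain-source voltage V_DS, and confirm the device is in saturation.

I_D ≈ 1.1 mA, V_DS ≈ 6.5 V

V_G = V_DD·R_2/(R_1+R_2) = 10×270/740 = 3.65 V. With the source grounded, V_GS = V_G = 3.65 V.
Assume saturation: I_D = (k_n/2)(V_GS − V_t)² = (0.3/2)×(3.65 − 1)² = 0.15×2.65² = 1.05 mA.
V_DS = V_DD − I_D·R_D = 10 − 1.05×3.3 = 6.53 V.
Saturation requires V_DS ≥ V_GS − V_t = 2.65 V; 6.53 ≥ 2.65 ✓.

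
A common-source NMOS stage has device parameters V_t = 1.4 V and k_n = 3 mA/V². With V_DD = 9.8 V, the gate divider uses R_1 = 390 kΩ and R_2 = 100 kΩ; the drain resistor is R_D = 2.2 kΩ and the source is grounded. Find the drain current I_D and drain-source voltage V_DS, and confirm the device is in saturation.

I_D ≈ 0.54 mA, V_DS ≈ 8.6 V

V_G = V_DD·R_2/(R_1+R_2) = 9.8×100/490 = 2 V. With the source grounded, V_GS = V_G = 2 V.
Assume saturation: I_D = (k_n/2)(V_GS − V_t)² = (3/2)×(2 − 1.4)² = 1.5×0.6² = 0.54 mA.
V_DS = V_DD − I_D·R_D = 9.8 − 0.54×2.2 = 8.61 V.
Saturation requires V_DS ≥ V_GS − V_t = 0.6 V; 8.61 ≥ 0.6 ✓.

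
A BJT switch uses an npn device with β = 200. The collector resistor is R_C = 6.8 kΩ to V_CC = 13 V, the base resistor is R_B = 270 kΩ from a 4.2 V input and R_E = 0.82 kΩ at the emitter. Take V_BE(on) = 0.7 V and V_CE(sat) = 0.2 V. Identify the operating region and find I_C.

active; I_C ≈ 1.6 mA

Assume active. Base-emitter loop: I_B = (V_BB − V_BE)/(R_B + (β+1)R_E) = (4.2 − 0.7)/(270 + 201×0.82) = 0.00805 mA.
I_C = β·I_B = 200×0.00805 = 1.61 mA.
V_CE = V_CC − I_C·R_C − I_E·R_E = 13 − 1.61×6.8 − 1.62×0.82 = 0.726 V > V_CE(sat), so the active-region assumption holds.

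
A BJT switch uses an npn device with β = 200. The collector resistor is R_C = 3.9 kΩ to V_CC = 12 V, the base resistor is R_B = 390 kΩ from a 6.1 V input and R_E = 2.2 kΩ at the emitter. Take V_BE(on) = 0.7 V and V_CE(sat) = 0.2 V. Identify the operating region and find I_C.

active; I_C ≈ 1.3 mA

Assume active. Base-emitter loop: I_B = (V_BB − V_BE)/(R_B + (β+1)R_E) = (6.1 − 0.7)/(390 + 201×2.2) = 0.00649 mA.
I_C = β·I_B = 200×0.00649 = 1.3 mA.
V_CE = V_CC − I_C·R_C − I_E·R_E = 12 − 1.3×3.9 − 1.3×2.2 = 4.07 V > V_CE(sat), so the active-region assumption holds.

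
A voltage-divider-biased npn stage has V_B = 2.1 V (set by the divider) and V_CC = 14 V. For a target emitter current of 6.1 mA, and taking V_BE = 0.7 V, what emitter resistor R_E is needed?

R_E ≈ 0.23 kΩ

V_E = V_B − V_BE = 2.1 − 0.7 = 1.4 V.
R_E = V_E / I_E = 1.4 / 6.1 = 0.23 kΩ.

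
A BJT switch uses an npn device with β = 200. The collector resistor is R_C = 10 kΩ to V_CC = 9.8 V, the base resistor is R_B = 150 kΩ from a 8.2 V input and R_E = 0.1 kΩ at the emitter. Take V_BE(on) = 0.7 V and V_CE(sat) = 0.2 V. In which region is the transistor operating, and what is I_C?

saturation; I_C ≈ 0.95 mA

Assume active: I_B = (8.2 − 0.7)/(150 + 201×0.1) = 0.0441 mA, I_C = β·I_B = 8.82 mA.
Then V_CE = 9.8 − 8.82×10 − 8.86×0.1 = -79.3 V < 0.2 V — the active assumption fails.
Re-solve with V_CE = 0.2 V. KCL at the emitter: V_E/R_E = (V_BB−0.7−V_E)/R_B + (V_CC−0.2−V_E)/R_C, giving V_E = 0.0999 V.
I_C = (V_CC − 0.2 − V_E)/R_C = (9.6 − 0.0999)/10 = 0.95 mA.
Check: I_B = (7.5 − 0.0999)/150 = 0.0493 mA, and β·I_B = 9.87 mA > I_C, confirming saturation.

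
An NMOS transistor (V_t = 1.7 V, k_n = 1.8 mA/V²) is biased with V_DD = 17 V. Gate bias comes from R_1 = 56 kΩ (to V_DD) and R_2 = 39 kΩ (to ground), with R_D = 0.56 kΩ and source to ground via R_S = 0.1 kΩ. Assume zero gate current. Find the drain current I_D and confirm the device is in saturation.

V_G = V_DD·R_2/(R_1+R_2) = 17×39/95 = 6.98 V.
Assume saturation: I_D = (k_n/2)(V_GS − V_t)² with V_GS = V_G − I_D·R_S = 6.98 − 0.1·I_D.
Substituting gives 0.009·I_D² − 1.95·I_D + 25.1 = 0, with roots I_D = 13.7 or 203 mA.
The root I_D = 203 mA gives V_GS = -13.3 V ≤ V_t, so take I_D = 13.7 mA.
Then V_GS = 5.61 V and V_DS = V_DD − I_D(R_D+R_S) = 17 − 13.7×0.66 = 7.94 V.
Saturation requires V_DS ≥ V_GS − V_t = 3.91 V; 7.94 ≥ 3.91 ✓.

I_D ≈ 14 mA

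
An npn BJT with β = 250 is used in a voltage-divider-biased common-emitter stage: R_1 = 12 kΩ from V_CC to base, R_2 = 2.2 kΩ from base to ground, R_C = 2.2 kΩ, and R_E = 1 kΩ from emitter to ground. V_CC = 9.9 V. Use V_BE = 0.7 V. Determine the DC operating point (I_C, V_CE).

Thevenize the base divider: V_Th = V_CC·R_2/(R_1+R_2) = 9.9×2.2/14.2 = 1.53 V, R_Th = R_1‖R_2 = 1.86 kΩ.
Base-emitter loop: V_Th = I_B·R_Th + V_BE + (β+1)I_B·R_E, so I_B = (1.53 − 0.7) / (1.86 + 251×1) = 0.0033 mA.
I_C = β·I_B = 250×0.0033 = 0.824 mA, and I_E = (β+1)I_B = 0.828 mA.
V_CE = V_CC − I_C·R_C − I_E·R_E = 9.9 − 0.824×2.2 − 0.828×1 = 7.26 V.
V_CE = 7.26 V > 0.2 V confirms active-region operation.

I_C ≈ 0.82 mA, V_CE ≈ 7.3 V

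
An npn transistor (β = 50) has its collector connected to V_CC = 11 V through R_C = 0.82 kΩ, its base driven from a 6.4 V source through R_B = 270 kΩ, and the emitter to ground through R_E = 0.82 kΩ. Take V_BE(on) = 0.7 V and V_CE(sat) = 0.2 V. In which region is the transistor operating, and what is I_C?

active; I_C ≈ 0.91 mA

Assume active. Base-emitter loop: I_B = (V_BB − V_BE)/(R_B + (β+1)R_E) = (6.4 − 0.7)/(270 + 51×0.82) = 0.0183 mA.
I_C = β·I_B = 50×0.0183 = 0.914 mA.
V_CE = V_CC − I_C·R_C − I_E·R_E = 11 − 0.914×0.82 − 0.932×0.82 = 9.49 V > V_CE(sat), so the active-region assumption holds.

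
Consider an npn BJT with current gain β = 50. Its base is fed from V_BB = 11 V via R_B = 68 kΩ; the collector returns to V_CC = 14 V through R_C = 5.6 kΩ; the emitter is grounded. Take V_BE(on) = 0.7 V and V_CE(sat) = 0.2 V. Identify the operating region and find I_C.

saturation; I_C ≈ 2.5 mA

Assume active: I_B = (11 − 0.7)/68 = 0.151 mA, giving I_C = β·I_B = 7.57 mA.
But then V_CE = 14 − 7.57×5.6 = -28.4 V < V_CE(sat) = 0.2 V — impossible in the active region.
So the transistor is saturated. With V_CE = 0.2 V, I_C = (V_CC − 0.2)/R_C = 13.8/5.6 = 2.46 mA.
Check: β·I_B = 7.57 mA > I_C = 2.46 mA, confirming saturation.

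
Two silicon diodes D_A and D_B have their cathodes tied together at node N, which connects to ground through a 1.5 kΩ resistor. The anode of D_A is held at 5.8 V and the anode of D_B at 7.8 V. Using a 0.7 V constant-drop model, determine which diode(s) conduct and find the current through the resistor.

Only D_B conducts; I_R ≈ 4.7 mA

Assume both conduct. Then node N would need to be at both 5.8−0.7 = 5.1 V and 7.8−0.7 = 7.1 V, which is impossible.
Assume only D_B conducts: V_N = 7.8 − 0.7 = 7.1 V, so I_R = 7.1/1.5 = 4.73 mA.
Check D_A: its anode-to-cathode voltage is 5.8 − 7.1 = -1.3 V < 0.7 V, so it is off. The assumption is consistent.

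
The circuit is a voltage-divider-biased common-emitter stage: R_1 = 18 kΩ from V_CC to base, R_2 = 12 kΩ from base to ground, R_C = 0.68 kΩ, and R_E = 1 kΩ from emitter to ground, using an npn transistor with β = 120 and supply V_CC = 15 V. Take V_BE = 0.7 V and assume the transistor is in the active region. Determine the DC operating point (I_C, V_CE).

Thevenize the base divider: V_Th = V_CC·R_2/(R_1+R_2) = 15×12/30 = 6 V, R_Th = R_1‖R_2 = 7.2 kΩ.
Base-emitter loop: V_Th = I_B·R_Th + V_BE + (β+1)I_B·R_E, so I_B = (6 − 0.7) / (7.2 + 121×1) = 0.0413 mA.
I_C = β·I_B = 120×0.0413 = 4.96 mA, and I_E = (β+1)I_B = 5 mA.
V_CE = V_CC − I_C·R_C − I_E·R_E = 15 − 4.96×0.68 − 5×1 = 6.62 V.
V_CE = 6.62 V > 0.2 V confirms active-region operation.

I_C ≈ 5 mA, V_CE ≈ 6.6 V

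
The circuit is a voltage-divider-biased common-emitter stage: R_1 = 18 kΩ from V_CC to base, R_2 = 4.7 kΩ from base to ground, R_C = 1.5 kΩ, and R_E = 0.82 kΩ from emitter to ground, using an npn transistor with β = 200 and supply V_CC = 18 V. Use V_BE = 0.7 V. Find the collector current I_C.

Thevenize the base divider: V_Th = V_CC·R_2/(R_1+R_2) = 18×4.7/22.7 = 3.73 V, R_Th = R_1‖R_2 = 3.73 kΩ.
Base-emitter loop: V_Th = I_B·R_Th + V_BE + (β+1)I_B·R_E, so I_B = (3.73 − 0.7) / (3.73 + 201×0.82) = 0.018 mA.
I_C = β·I_B = 200×0.018 = 3.59 mA, and I_E = (β+1)I_B = 3.61 mA.
V_CE = V_CC − I_C·R_C − I_E·R_E = 18 − 3.59×1.5 − 3.61×0.82 = 9.65 V.
V_CE = 9.65 V > 0.2 V confirms active-region operation.

I_C ≈ 3.6 mA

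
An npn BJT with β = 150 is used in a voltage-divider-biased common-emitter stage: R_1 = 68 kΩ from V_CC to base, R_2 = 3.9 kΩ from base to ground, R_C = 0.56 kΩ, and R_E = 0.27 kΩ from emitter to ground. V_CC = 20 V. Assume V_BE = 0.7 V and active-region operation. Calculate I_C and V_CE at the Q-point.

Thevenize the base divider: V_Th = V_CC·R_2/(R_1+R_2) = 20×3.9/71.9 = 1.08 V, R_Th = R_1‖R_2 = 3.69 kΩ.
Base-emitter loop: V_Th = I_B·R_Th + V_BE + (β+1)I_B·R_E, so I_B = (1.08 − 0.7) / (3.69 + 151×0.27) = 0.00866 mA.
I_C = β·I_B = 150×0.00866 = 1.3 mA, and I_E = (β+1)I_B = 1.31 mA.
V_CE = V_CC − I_C·R_C − I_E·R_E = 20 − 1.3×0.56 − 1.31×0.27 = 18.9 V.
V_CE = 18.9 V > 0.2 V confirms active-region operation.

I_C ≈ 1.3 mA, V_CE ≈ 19 V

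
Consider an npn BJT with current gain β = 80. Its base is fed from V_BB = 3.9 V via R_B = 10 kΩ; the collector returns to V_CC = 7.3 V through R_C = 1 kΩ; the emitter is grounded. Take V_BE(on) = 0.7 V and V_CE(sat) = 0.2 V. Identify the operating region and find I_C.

saturation; I_C ≈ 7.1 mA

Assume active: I_B = (3.9 − 0.7)/10 = 0.32 mA, giving I_C = β·I_B = 25.6 mA.
But then V_CE = 7.3 − 25.6×1 = -18.3 V < V_CE(sat) = 0.2 V — impossible in the active region.
So the transistor is saturated. With V_CE = 0.2 V, I_C = (V_CC − 0.2)/R_C = 7.1/1 = 7.1 mA.
Check: β·I_B = 25.6 mA > I_C = 7.1 mA, confirming saturation.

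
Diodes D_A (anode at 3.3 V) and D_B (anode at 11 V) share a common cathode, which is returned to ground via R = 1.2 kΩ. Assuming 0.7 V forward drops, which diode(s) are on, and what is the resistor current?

Assume both conduct. Then node N would need to be at both 3.3−0.7 = 2.6 V and 11−0.7 = 10.3 V, which is impossible.
Assume only D_B conducts: V_N = 11 − 0.7 = 10.3 V, so I_R = 10.3/1.2 = 8.58 mA.
Check D_A: its anode-to-cathode voltage is 3.3 − 10.3 = -7 V < 0.7 V, so it is off. The assumption is consistent.

Only D_B conducts; I_R ≈ 8.6 mA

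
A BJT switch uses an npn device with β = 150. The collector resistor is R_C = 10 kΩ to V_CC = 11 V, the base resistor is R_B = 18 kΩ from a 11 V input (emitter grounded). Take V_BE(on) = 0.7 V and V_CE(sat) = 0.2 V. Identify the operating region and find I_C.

Assume active: I_B = (11 − 0.7)/18 = 0.572 mA, giving I_C = β·I_B = 85.8 mA.
But then V_CE = 11 − 85.8×10 = -847 V < V_CE(sat) = 0.2 V — impossible in the active region.
So the transistor is saturated. With V_CE = 0.2 V, I_C = (V_CC − 0.2)/R_C = 10.8/10 = 1.08 mA.
Check: β·I_B = 85.8 mA > I_C = 1.08 mA, confirming saturation.

saturation; I_C ≈ 1.1 mA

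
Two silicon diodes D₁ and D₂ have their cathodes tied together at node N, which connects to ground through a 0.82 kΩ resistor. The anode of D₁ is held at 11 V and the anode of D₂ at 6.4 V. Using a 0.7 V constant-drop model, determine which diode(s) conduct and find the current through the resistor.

Assume both conduct. Then node N would need to be at both 11−0.7 = 10.3 V and 6.4−0.7 = 5.7 V, which is impossible.
Assume only D₁ conducts: V_N = 11 − 0.7 = 10.3 V, so I_R = 10.3/0.82 = 12.6 mA.
Check D₂: its anode-to-cathode voltage is 6.4 − 10.3 = -3.9 V < 0.7 V, so it is off. The assumption is consistent.

Only D₁ conducts; I_R ≈ 13 mA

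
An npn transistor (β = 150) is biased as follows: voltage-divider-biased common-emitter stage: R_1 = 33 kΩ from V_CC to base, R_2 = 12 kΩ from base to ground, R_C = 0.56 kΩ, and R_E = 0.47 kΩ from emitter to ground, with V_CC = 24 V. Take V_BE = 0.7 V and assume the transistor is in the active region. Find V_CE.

Thevenize the base divider: V_Th = V_CC·R_2/(R_1+R_2) = 24×12/45 = 6.4 V, R_Th = R_1‖R_2 = 8.8 kΩ.
Base-emitter loop: V_Th = I_B·R_Th + V_BE + (β+1)I_B·R_E, so I_B = (6.4 − 0.7) / (8.8 + 151×0.47) = 0.0715 mA.
I_C = β·I_B = 150×0.0715 = 10.7 mA, and I_E = (β+1)I_B = 10.8 mA.
V_CE = V_CC − I_C·R_C − I_E·R_E = 24 − 10.7×0.56 − 10.8×0.47 = 12.9 V.
V_CE = 12.9 V > 0.2 V confirms active-region operation.

V_CE ≈ 13 V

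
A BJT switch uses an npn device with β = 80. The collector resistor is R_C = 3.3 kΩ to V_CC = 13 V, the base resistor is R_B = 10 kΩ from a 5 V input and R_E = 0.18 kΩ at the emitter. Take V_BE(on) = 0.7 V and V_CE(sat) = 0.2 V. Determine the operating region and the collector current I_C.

Assume active: I_B = (5 − 0.7)/(10 + 81×0.18) = 0.175 mA, I_C = β·I_B = 14 mA.
Then V_CE = 13 − 14×3.3 − 14.2×0.18 = -35.7 V < 0.2 V — the active assumption fails.
Re-solve with V_CE = 0.2 V. KCL at the emitter: V_E/R_E = (V_BB−0.7−V_E)/R_B + (V_CC−0.2−V_E)/R_C, giving V_E = 0.723 V.
I_C = (V_CC − 0.2 − V_E)/R_C = (12.8 − 0.723)/3.3 = 3.66 mA.
Check: I_B = (4.3 − 0.723)/10 = 0.358 mA, and β·I_B = 28.6 mA > I_C, confirming saturation.

saturation; I_C ≈ 3.7 mA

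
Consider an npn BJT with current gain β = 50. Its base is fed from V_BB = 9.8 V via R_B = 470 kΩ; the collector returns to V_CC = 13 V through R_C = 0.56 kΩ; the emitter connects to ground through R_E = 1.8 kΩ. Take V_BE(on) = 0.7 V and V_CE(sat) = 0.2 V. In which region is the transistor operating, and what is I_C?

active; I_C ≈ 0.81 mA

Assume active. Base-emitter loop: I_B = (V_BB − V_BE)/(R_B + (β+1)R_E) = (9.8 − 0.7)/(470 + 51×1.8) = 0.0162 mA.
I_C = β·I_B = 50×0.0162 = 0.81 mA.
V_CE = V_CC − I_C·R_C − I_E·R_E = 13 − 0.81×0.56 − 0.826×1.8 = 11.1 V > V_CE(sat), so the active-region assumption holds.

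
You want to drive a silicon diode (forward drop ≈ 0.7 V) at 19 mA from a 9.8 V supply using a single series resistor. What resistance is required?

R ≈ 0.48 kΩ

The resistor drops V_S − V_D = 9.8 − 0.7 = 9.1 V at 19 mA.
R = 9.1 V / 19 mA = 0.479 kΩ.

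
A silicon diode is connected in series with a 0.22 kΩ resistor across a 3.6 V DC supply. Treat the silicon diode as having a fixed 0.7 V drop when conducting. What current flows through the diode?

KVL around the loop: 3.6 = V_D + I·R = 0.7 + I × 0.22 kΩ.
So I = (3.6 − 0.7) / 0.22 kΩ = 2.9 / 0.22 = 13.2 mA.

I ≈ 13 mA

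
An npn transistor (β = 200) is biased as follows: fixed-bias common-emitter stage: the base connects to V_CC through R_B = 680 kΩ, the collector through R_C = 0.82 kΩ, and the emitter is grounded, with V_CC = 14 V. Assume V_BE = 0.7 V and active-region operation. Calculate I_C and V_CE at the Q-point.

Base loop: V_CC = I_B·R_B + V_BE, so I_B = (14 − 0.7)/680 kΩ = 0.0196 mA.
In the active region I_C = β·I_B = 200 × 0.0196 = 3.91 mA.
Collector loop: V_CE = V_CC − I_C·R_C = 14 − 3.91×0.82 = 10.8 V.
Since V_CE = 10.8 V > V_CE(sat) ≈ 0.2 V, the transistor is in the active region as assumed.

I_C ≈ 3.9 mA, V_CE ≈ 11 V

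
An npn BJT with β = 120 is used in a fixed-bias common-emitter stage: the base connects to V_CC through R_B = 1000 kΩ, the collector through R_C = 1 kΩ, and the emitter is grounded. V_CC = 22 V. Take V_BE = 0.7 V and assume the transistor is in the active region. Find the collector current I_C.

I_C ≈ 2.6 mA

Base loop: V_CC = I_B·R_B + V_BE, so I_B = (22 − 0.7)/1000 kΩ = 0.0213 mA.
In the active region I_C = β·I_B = 120 × 0.0213 = 2.56 mA.
Collector loop: V_CE = V_CC − I_C·R_C = 22 − 2.56×1 = 19.4 V.
Since V_CE = 19.4 V > V_CE(sat) ≈ 0.2 V, the transistor is in the active region as assumed.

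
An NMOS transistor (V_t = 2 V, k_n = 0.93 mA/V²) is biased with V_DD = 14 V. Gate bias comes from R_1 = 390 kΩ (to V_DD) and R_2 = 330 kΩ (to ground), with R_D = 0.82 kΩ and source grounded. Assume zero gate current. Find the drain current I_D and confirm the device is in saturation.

V_G = V_DD·R_2/(R_1+R_2) = 14×330/720 = 6.42 V. With the source grounded, V_GS = V_G = 6.42 V.
Assume saturation: I_D = (k_n/2)(V_GS − V_t)² = (0.93/2)×(6.42 − 2)² = 0.465×4.42² = 9.07 mA.
V_DS = V_DD − I_D·R_D = 14 − 9.07×0.82 = 6.56 V.
Saturation requires V_DS ≥ V_GS − V_t = 4.42 V; 6.56 ≥ 4.42 ✓.

I_D ≈ 9.1 mA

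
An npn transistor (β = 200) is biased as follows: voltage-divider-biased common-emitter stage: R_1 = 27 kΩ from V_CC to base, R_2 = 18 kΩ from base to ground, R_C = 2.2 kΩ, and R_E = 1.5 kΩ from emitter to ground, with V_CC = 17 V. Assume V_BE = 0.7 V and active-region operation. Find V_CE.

V_CE ≈ 2.5 V

Thevenize the base divider: V_Th = V_CC·R_2/(R_1+R_2) = 17×18/45 = 6.8 V, R_Th = R_1‖R_2 = 10.8 kΩ.
Base-emitter loop: V_Th = I_B·R_Th + V_BE + (β+1)I_B·R_E, so I_B = (6.8 − 0.7) / (10.8 + 201×1.5) = 0.0195 mA.
I_C = β·I_B = 200×0.0195 = 3.91 mA, and I_E = (β+1)I_B = 3.93 mA.
V_CE = V_CC − I_C·R_C − I_E·R_E = 17 − 3.91×2.2 − 3.93×1.5 = 2.52 V.
V_CE = 2.52 V > 0.2 V confirms active-region operation.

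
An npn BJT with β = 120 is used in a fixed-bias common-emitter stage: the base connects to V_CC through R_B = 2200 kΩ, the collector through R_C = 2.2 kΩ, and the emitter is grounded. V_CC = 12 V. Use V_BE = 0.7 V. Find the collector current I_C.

Base loop: V_CC = I_B·R_B + V_BE, so I_B = (12 − 0.7)/2200 kΩ = 0.00514 mA.
In the active region I_C = β·I_B = 120 × 0.00514 = 0.616 mA.
Collector loop: V_CE = V_CC − I_C·R_C = 12 − 0.616×2.2 = 10.6 V.
Since V_CE = 10.6 V > V_CE(sat) ≈ 0.2 V, the transistor is in the active region as assumed.

I_C ≈ 0.62 mA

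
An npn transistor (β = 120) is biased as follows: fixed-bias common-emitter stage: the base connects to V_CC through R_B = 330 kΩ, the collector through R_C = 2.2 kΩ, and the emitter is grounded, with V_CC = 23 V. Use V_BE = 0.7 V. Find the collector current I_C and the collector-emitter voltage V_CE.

Base loop: V_CC = I_B·R_B + V_BE, so I_B = (23 − 0.7)/330 kΩ = 0.0676 mA.
In the active region I_C = β·I_B = 120 × 0.0676 = 8.11 mA.
Collector loop: V_CE = V_CC − I_C·R_C = 23 − 8.11×2.2 = 5.16 V.
Since V_CE = 5.16 V > V_CE(sat) ≈ 0.2 V, the transistor is in the active region as assumed.

I_C ≈ 8.1 mA, V_CE ≈ 5.2 V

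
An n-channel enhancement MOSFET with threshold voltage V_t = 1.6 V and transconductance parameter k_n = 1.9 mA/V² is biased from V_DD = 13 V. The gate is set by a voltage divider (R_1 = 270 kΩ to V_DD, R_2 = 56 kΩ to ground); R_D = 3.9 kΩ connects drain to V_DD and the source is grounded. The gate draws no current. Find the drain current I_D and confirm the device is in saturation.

V_G = V_DD·R_2/(R_1+R_2) = 13×56/326 = 2.23 V. With the source grounded, V_GS = V_G = 2.23 V.
Assume saturation: I_D = (k_n/2)(V_GS − V_t)² = (1.9/2)×(2.23 − 1.6)² = 0.95×0.633² = 0.381 mA.
V_DS = V_DD − I_D·R_D = 13 − 0.381×3.9 = 11.5 V.
Saturation requires V_DS ≥ V_GS − V_t = 0.633 V; 11.5 ≥ 0.633 ✓.

I_D ≈ 0.38 mA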